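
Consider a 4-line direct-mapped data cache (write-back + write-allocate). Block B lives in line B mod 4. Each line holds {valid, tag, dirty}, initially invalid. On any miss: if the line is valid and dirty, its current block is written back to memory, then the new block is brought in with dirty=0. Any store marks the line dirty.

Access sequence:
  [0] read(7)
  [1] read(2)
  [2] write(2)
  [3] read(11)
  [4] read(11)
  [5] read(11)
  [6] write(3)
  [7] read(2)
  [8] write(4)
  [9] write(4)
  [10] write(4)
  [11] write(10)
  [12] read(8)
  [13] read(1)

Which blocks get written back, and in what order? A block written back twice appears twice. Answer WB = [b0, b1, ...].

WB = [2, 4]

0: R B7 -> L3 miss  d=-]
1: R B2 -> L2 miss  d=-]
2: W B2 -> L2 hit  d=D]
3: R B11 -> L3 miss  d=-]
4: R B11 -> L3 hit  d=-]
5: R B11 -> L3 hit  d=-]
6: W B3 -> L3 miss  d=D]
7: R B2 -> L2 hit  d=D]
8: W B4 -> L0 miss  d=D]
9: W B4 -> L0 hit  d=D]
10: W B4 -> L0 hit  d=D]
11: W B10 -> L2 miss wb->B2  d=D]
12: R B8 -> L0 miss wb->B4  d=-]
13: R B1 -> L1 miss  d=-]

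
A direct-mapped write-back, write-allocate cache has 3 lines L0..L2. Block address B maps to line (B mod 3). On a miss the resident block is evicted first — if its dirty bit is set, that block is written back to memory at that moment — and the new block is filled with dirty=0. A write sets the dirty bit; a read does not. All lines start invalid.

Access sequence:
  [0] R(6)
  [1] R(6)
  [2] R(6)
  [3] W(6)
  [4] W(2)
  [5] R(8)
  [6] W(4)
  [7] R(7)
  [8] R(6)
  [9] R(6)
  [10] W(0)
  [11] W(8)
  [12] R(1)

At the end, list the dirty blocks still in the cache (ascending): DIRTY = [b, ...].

0: R B6 -> L0 miss  d=-]
1: R B6 -> L0 hit  d=-]
2: R B6 -> L0 hit  d=-]
3: W B6 -> L0 hit  d=D]
4: W B2 -> L2 miss  d=D]
5: R B8 -> L2 miss wb->B2  d=-]
6: W B4 -> L1 miss  d=D]
7: R B7 -> L1 miss wb->B4  d=-]
8: R B6 -> L0 hit  d=D]
9: R B6 -> L0 hit  d=D]
10: W B0 -> L0 miss wb->B6  d=D]
11: W B8 -> L2 hit  d=D]
12: R B1 -> L1 miss  d=-]

DIRTY = [0, 8]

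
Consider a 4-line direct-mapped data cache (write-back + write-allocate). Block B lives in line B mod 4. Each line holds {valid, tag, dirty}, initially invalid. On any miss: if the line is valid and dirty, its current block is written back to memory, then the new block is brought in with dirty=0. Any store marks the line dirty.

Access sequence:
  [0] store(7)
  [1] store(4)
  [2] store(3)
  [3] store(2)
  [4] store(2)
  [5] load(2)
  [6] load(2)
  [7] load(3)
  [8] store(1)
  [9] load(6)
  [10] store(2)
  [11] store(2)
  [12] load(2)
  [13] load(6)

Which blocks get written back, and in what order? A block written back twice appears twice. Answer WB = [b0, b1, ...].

WB = [7, 2, 2]

0: W B7 → L3 miss [D]
1: W B4 → L0 miss [D]
2: W B3 → L3 miss wb→B7 [D]
3: W B2 → L2 miss [D]
4: W B2 → L2 hit [D]
5: R B2 → L2 hit [D]
6: R B2 → L2 hit [D]
7: R B3 → L3 hit [D]
8: W B1 → L1 miss [D]
9: R B6 → L2 miss wb→B2 [-]
10: W B2 → L2 miss [D]
11: W B2 → L2 hit [D]
12: R B2 → L2 hit [D]
13: R B6 → L2 miss wb→B2 [-]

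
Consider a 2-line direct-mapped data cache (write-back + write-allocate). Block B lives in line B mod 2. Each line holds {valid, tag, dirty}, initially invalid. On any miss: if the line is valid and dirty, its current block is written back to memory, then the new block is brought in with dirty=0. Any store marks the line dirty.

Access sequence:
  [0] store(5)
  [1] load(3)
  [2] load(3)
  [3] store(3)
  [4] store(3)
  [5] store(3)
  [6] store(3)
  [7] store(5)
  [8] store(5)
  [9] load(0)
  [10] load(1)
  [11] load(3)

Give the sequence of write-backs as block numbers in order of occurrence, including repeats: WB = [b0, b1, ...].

WB = [5, 3, 5]

  0 | W B5 → L1 miss [D]
  1 | R B3 → L1 miss wb→B5 [-]
  2 | R B3 → L1 hit [-]
  3 | W B3 → L1 hit [D]
  4 | W B3 → L1 hit [D]
  5 | W B3 → L1 hit [D]
  6 | W B3 → L1 hit [D]
  7 | W B5 → L1 miss wb→B3 [D]
  8 | W B5 → L1 hit [D]
  9 | R B0 → L0 miss [-]
  10 | R B1 → L1 miss wb→B5 [-]
  11 | R B3 → L1 miss [-]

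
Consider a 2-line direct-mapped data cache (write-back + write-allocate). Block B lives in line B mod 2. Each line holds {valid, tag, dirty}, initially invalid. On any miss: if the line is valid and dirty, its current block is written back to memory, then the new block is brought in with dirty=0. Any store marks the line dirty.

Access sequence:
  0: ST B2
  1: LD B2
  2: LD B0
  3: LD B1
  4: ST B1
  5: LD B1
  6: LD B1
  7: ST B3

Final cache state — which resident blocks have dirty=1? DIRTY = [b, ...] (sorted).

DIRTY = [3]

  0 | W B2 → L0 miss [D]
  1 | R B2 → L0 hit [D]
  2 | R B0 → L0 miss wb→B2 [-]
  3 | R B1 → L1 miss [-]
  4 | W B1 → L1 hit [D]
  5 | R B1 → L1 hit [D]
  6 | R B1 → L1 hit [D]
  7 | W B3 → L1 miss wb→B1 [D]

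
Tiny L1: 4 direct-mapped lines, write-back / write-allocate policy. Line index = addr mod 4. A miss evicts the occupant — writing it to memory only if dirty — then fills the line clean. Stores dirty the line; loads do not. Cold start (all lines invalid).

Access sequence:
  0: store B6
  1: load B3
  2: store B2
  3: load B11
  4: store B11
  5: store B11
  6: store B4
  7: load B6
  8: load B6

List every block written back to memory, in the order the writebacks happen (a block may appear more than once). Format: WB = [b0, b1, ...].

0: W B6 -> L2 miss  d=D]
1: R B3 -> L3 miss  d=-]
2: W B2 -> L2 miss wb->B6  d=D]
3: R B11 -> L3 miss  d=-]
4: W B11 -> L3 hit  d=D]
5: W B11 -> L3 hit  d=D]
6: W B4 -> L0 miss  d=D]
7: R B6 -> L2 miss wb->B2  d=-]
8: R B6 -> L2 hit  d=-]

WB = [6, 2]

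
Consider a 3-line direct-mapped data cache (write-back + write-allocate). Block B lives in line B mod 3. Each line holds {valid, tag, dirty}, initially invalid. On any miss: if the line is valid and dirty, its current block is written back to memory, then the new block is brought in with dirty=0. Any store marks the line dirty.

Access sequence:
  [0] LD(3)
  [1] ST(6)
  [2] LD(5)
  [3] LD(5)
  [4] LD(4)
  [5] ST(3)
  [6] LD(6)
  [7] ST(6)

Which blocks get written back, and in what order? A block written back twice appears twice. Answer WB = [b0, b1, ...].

0: R B3 -> L0 miss  d=-]
1: W B6 -> L0 miss  d=D]
2: R B5 -> L2 miss  d=-]
3: R B5 -> L2 hit  d=-]
4: R B4 -> L1 miss  d=-]
5: W B3 -> L0 miss wb->B6  d=D]
6: R B6 -> L0 miss wb->B3  d=-]
7: W B6 -> L0 hit  d=D]

WB = [6, 3]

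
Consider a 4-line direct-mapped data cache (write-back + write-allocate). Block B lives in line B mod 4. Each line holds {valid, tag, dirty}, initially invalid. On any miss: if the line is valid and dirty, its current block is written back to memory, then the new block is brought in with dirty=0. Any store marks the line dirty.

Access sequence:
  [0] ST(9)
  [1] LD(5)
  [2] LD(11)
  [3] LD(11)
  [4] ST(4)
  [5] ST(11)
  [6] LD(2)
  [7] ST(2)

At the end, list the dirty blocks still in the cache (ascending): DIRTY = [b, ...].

0: W B9 → L1 miss [D]
1: R B5 → L1 miss wb→B9 [-]
2: R B11 → L3 miss [-]
3: R B11 → L3 hit [-]
4: W B4 → L0 miss [D]
5: W B11 → L3 hit [D]
6: R B2 → L2 miss [-]
7: W B2 → L2 hit [D]

DIRTY = [2, 4, 11]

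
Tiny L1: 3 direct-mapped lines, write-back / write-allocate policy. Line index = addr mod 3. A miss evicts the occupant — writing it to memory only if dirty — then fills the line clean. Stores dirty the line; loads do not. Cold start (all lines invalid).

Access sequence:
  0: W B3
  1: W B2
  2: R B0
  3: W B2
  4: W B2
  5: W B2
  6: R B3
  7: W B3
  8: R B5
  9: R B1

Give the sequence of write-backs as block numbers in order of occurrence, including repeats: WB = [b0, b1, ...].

WB = [3, 2]

0: W B3 -> L0 miss  d=D]
1: W B2 -> L2 miss  d=D]
2: R B0 -> L0 miss wb->B3  d=-]
3: W B2 -> L2 hit  d=D]
4: W B2 -> L2 hit  d=D]
5: W B2 -> L2 hit  d=D]
6: R B3 -> L0 miss  d=-]
7: W B3 -> L0 hit  d=D]
8: R B5 -> L2 miss wb->B2  d=-]
9: R B1 -> L1 miss  d=-]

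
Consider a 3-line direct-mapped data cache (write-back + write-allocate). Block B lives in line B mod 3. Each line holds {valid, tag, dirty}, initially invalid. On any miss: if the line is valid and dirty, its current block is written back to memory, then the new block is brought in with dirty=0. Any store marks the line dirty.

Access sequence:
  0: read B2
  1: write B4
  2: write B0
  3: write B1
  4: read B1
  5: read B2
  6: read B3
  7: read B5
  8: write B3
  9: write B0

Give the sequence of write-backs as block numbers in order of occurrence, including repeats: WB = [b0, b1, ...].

  0 | R B2 → L2 miss [-]
  1 | W B4 → L1 miss [D]
  2 | W B0 → L0 miss [D]
  3 | W B1 → L1 miss wb→B4 [D]
  4 | R B1 → L1 hit [D]
  5 | R B2 → L2 hit [-]
  6 | R B3 → L0 miss wb→B0 [-]
  7 | R B5 → L2 miss [-]
  8 | W B3 → L0 hit [D]
  9 | W B0 → L0 miss wb→B3 [D]

WB = [4, 0, 3]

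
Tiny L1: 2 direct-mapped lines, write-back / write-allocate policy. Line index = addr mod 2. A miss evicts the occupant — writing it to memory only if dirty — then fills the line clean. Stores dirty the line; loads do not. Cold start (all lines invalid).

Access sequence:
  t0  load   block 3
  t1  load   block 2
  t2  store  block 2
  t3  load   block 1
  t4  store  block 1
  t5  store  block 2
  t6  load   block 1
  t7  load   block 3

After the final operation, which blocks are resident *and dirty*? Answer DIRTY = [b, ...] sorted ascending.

0: R B3 → L1 miss [-]
1: R B2 → L0 miss [-]
2: W B2 → L0 hit [D]
3: R B1 → L1 miss [-]
4: W B1 → L1 hit [D]
5: W B2 → L0 hit [D]
6: R B1 → L1 hit [D]
7: R B3 → L1 miss wb→B1 [-]

DIRTY = [2]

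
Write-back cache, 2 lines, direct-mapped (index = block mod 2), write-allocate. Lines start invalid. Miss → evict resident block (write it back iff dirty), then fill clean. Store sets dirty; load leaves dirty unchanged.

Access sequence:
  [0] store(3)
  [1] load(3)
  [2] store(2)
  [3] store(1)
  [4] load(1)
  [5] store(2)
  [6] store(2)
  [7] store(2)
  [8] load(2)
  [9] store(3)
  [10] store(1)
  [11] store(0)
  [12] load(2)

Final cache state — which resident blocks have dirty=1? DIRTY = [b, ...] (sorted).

0: W B3 → L1 miss [D]
1: R B3 → L1 hit [D]
2: W B2 → L0 miss [D]
3: W B1 → L1 miss wb→B3 [D]
4: R B1 → L1 hit [D]
5: W B2 → L0 hit [D]
6: W B2 → L0 hit [D]
7: W B2 → L0 hit [D]
8: R B2 → L0 hit [D]
9: W B3 → L1 miss wb→B1 [D]
10: W B1 → L1 miss wb→B3 [D]
11: W B0 → L0 miss wb→B2 [D]
12: R B2 → L0 miss wb→B0 [-]

DIRTY = [1]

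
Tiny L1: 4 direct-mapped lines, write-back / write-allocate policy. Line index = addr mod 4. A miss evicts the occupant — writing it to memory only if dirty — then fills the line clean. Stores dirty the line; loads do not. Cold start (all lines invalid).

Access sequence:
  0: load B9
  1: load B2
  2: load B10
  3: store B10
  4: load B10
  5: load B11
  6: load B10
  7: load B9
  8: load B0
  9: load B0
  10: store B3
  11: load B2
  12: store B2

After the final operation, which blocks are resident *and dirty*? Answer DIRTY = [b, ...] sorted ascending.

0: R B9 -> L1 miss  d=-]
1: R B2 -> L2 miss  d=-]
2: R B10 -> L2 miss  d=-]
3: W B10 -> L2 hit  d=D]
4: R B10 -> L2 hit  d=D]
5: R B11 -> L3 miss  d=-]
6: R B10 -> L2 hit  d=D]
7: R B9 -> L1 hit  d=-]
8: R B0 -> L0 miss  d=-]
9: R B0 -> L0 hit  d=-]
10: W B3 -> L3 miss  d=D]
11: R B2 -> L2 miss wb->B10  d=-]
12: W B2 -> L2 hit  d=D]

DIRTY = [2, 3]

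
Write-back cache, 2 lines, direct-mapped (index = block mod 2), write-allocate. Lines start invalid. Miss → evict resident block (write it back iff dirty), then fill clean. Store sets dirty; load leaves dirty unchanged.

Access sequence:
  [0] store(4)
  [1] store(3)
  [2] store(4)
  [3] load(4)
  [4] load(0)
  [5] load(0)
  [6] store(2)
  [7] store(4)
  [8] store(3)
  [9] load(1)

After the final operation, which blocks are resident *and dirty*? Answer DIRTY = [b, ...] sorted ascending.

0: W B4 → L0 miss [D]
1: W B3 → L1 miss [D]
2: W B4 → L0 hit [D]
3: R B4 → L0 hit [D]
4: R B0 → L0 miss wb→B4 [-]
5: R B0 → L0 hit [-]
6: W B2 → L0 miss [D]
7: W B4 → L0 miss wb→B2 [D]
8: W B3 → L1 hit [D]
9: R B1 → L1 miss wb→B3 [-]

DIRTY = [4]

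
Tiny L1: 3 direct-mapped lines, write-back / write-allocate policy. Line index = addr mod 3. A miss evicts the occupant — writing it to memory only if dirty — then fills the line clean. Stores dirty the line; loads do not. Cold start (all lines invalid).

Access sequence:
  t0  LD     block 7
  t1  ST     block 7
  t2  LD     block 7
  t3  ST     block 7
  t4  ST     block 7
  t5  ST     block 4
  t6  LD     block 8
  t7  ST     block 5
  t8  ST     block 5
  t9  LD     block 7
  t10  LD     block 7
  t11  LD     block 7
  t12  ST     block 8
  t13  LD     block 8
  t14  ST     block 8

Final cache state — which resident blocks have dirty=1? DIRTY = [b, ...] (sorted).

0: R B7 → L1 miss [-]
1: W B7 → L1 hit [D]
2: R B7 → L1 hit [D]
3: W B7 → L1 hit [D]
4: W B7 → L1 hit [D]
5: W B4 → L1 miss wb→B7 [D]
6: R B8 → L2 miss [-]
7: W B5 → L2 miss [D]
8: W B5 → L2 hit [D]
9: R B7 → L1 miss wb→B4 [-]
10: R B7 → L1 hit [-]
11: R B7 → L1 hit [-]
12: W B8 → L2 miss wb→B5 [D]
13: R B8 → L2 hit [D]
14: W B8 → L2 hit [D]

DIRTY = [8]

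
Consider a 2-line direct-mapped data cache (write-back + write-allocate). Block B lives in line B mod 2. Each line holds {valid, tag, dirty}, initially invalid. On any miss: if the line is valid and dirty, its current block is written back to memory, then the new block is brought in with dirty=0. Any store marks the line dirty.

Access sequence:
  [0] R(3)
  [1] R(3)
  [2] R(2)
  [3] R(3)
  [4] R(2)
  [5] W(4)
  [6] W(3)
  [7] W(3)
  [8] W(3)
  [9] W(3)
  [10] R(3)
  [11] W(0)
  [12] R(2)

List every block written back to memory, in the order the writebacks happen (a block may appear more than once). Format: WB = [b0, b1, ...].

WB = [4, 0]

0: R B3 -> L1 miss  d=-]
1: R B3 -> L1 hit  d=-]
2: R B2 -> L0 miss  d=-]
3: R B3 -> L1 hit  d=-]
4: R B2 -> L0 hit  d=-]
5: W B4 -> L0 miss  d=D]
6: W B3 -> L1 hit  d=D]
7: W B3 -> L1 hit  d=D]
8: W B3 -> L1 hit  d=D]
9: W B3 -> L1 hit  d=D]
10: R B3 -> L1 hit  d=D]
11: W B0 -> L0 miss wb->B4  d=D]
12: R B2 -> L0 miss wb->B0  d=-]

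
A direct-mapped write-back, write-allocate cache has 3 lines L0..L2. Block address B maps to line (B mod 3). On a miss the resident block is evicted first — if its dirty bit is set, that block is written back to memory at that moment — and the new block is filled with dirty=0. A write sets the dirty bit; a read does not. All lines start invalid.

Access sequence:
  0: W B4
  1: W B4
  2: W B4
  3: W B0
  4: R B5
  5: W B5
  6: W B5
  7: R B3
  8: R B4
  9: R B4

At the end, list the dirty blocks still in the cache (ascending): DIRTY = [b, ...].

0: W B4 → L1 miss [D]
1: W B4 → L1 hit [D]
2: W B4 → L1 hit [D]
3: W B0 → L0 miss [D]
4: R B5 → L2 miss [-]
5: W B5 → L2 hit [D]
6: W B5 → L2 hit [D]
7: R B3 → L0 miss wb→B0 [-]
8: R B4 → L1 hit [D]
9: R B4 → L1 hit [D]

DIRTY = [4, 5]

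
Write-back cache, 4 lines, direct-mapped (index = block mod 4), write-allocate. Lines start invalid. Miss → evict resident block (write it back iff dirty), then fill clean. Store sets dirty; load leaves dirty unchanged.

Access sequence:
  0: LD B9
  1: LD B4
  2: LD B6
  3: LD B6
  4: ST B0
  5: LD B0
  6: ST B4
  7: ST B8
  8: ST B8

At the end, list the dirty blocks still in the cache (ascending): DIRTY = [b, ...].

  0 | R B9 → L1 miss [-]
  1 | R B4 → L0 miss [-]
  2 | R B6 → L2 miss [-]
  3 | R B6 → L2 hit [-]
  4 | W B0 → L0 miss [D]
  5 | R B0 → L0 hit [D]
  6 | W B4 → L0 miss wb→B0 [D]
  7 | W B8 → L0 miss wb→B4 [D]
  8 | W B8 → L0 hit [D]

DIRTY = [8]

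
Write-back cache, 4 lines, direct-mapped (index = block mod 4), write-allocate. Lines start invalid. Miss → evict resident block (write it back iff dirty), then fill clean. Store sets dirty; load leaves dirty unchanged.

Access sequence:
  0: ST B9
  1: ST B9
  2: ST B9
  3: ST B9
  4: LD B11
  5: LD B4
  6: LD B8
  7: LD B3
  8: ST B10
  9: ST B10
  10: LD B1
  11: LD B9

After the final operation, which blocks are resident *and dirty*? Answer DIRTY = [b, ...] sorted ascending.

DIRTY = [10]

0: W B9 -> L1 miss  d=D]
1: W B9 -> L1 hit  d=D]
2: W B9 -> L1 hit  d=D]
3: W B9 -> L1 hit  d=D]
4: R B11 -> L3 miss  d=-]
5: R B4 -> L0 miss  d=-]
6: R B8 -> L0 miss  d=-]
7: R B3 -> L3 miss  d=-]
8: W B10 -> L2 miss  d=D]
9: W B10 -> L2 hit  d=D]
10: R B1 -> L1 miss wb->B9  d=-]
11: R B9 -> L1 miss  d=-]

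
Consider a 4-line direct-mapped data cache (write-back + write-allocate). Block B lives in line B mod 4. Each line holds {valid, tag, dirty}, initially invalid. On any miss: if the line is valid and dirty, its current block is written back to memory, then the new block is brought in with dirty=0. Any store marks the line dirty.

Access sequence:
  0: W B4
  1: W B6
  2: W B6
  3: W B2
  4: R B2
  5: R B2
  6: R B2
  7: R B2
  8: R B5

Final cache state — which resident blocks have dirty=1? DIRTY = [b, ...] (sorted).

0: W B4 → L0 miss [D]
1: W B6 → L2 miss [D]
2: W B6 → L2 hit [D]
3: W B2 → L2 miss wb→B6 [D]
4: R B2 → L2 hit [D]
5: R B2 → L2 hit [D]
6: R B2 → L2 hit [D]
7: R B2 → L2 hit [D]
8: R B5 → L1 miss [-]

DIRTY = [2, 4]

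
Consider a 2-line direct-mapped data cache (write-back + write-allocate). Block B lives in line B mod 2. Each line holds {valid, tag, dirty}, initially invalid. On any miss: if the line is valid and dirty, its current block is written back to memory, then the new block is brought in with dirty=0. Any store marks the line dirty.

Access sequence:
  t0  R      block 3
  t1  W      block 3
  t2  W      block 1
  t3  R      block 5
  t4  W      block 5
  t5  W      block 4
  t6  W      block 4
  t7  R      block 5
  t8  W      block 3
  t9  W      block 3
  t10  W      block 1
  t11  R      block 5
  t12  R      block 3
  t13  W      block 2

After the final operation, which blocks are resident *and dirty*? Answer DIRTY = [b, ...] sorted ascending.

0: R B3 -> L1 miss  d=-]
1: W B3 -> L1 hit  d=D]
2: W B1 -> L1 miss wb->B3  d=D]
3: R B5 -> L1 miss wb->B1  d=-]
4: W B5 -> L1 hit  d=D]
5: W B4 -> L0 miss  d=D]
6: W B4 -> L0 hit  d=D]
7: R B5 -> L1 hit  d=D]
8: W B3 -> L1 miss wb->B5  d=D]
9: W B3 -> L1 hit  d=D]
10: W B1 -> L1 miss wb->B3  d=D]
11: R B5 -> L1 miss wb->B1  d=-]
12: R B3 -> L1 miss  d=-]
13: W B2 -> L0 miss wb->B4  d=D]

DIRTY = [2]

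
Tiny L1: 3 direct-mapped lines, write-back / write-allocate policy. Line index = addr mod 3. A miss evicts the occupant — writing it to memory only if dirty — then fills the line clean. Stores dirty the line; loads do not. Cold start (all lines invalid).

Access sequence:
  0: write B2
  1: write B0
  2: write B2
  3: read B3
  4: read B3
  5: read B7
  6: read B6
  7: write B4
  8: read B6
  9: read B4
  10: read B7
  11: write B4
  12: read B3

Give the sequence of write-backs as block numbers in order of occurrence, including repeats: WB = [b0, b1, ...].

WB = [0, 4]

0: W B2 → L2 miss [D]
1: W B0 → L0 miss [D]
2: W B2 → L2 hit [D]
3: R B3 → L0 miss wb→B0 [-]
4: R B3 → L0 hit [-]
5: R B7 → L1 miss [-]
6: R B6 → L0 miss [-]
7: W B4 → L1 miss [D]
8: R B6 → L0 hit [-]
9: R B4 → L1 hit [D]
10: R B7 → L1 miss wb→B4 [-]
11: W B4 → L1 miss [D]
12: R B3 → L0 miss [-]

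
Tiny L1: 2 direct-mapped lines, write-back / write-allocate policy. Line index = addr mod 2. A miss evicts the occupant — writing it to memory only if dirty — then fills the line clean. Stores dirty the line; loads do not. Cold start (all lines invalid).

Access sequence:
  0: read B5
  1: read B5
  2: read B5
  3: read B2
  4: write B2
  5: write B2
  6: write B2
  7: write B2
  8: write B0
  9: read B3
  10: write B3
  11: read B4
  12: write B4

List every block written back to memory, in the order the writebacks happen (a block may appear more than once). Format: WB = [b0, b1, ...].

0: R B5 -> L1 miss  d=-]
1: R B5 -> L1 hit  d=-]
2: R B5 -> L1 hit  d=-]
3: R B2 -> L0 miss  d=-]
4: W B2 -> L0 hit  d=D]
5: W B2 -> L0 hit  d=D]
6: W B2 -> L0 hit  d=D]
7: W B2 -> L0 hit  d=D]
8: W B0 -> L0 miss wb->B2  d=D]
9: R B3 -> L1 miss  d=-]
10: W B3 -> L1 hit  d=D]
11: R B4 -> L0 miss wb->B0  d=-]
12: W B4 -> L0 hit  d=D]

WB = [2, 0]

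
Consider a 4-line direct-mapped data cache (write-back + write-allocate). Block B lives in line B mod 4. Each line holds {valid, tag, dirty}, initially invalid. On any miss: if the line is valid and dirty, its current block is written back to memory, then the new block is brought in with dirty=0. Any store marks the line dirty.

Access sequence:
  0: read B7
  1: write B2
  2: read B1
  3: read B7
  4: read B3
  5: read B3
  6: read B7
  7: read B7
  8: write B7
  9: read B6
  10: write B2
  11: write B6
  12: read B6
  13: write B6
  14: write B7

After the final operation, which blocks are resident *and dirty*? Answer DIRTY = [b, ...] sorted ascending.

0: R B7 -> L3 miss  d=-]
1: W B2 -> L2 miss  d=D]
2: R B1 -> L1 miss  d=-]
3: R B7 -> L3 hit  d=-]
4: R B3 -> L3 miss  d=-]
5: R B3 -> L3 hit  d=-]
6: R B7 -> L3 miss  d=-]
7: R B7 -> L3 hit  d=-]
8: W B7 -> L3 hit  d=D]
9: R B6 -> L2 miss wb->B2  d=-]
10: W B2 -> L2 miss  d=D]
11: W B6 -> L2 miss wb->B2  d=D]
12: R B6 -> L2 hit  d=D]
13: W B6 -> L2 hit  d=D]
14: W B7 -> L3 hit  d=D]

DIRTY = [6, 7]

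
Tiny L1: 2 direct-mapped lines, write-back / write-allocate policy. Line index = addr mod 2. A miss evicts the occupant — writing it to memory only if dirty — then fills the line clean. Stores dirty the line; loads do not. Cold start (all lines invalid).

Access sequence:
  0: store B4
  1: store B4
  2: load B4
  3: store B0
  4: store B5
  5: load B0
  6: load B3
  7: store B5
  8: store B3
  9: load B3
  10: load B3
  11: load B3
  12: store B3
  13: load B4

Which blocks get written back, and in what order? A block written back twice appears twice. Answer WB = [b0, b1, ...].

WB = [4, 5, 5, 0]

  0 | W B4 → L0 miss [D]
  1 | W B4 → L0 hit [D]
  2 | R B4 → L0 hit [D]
  3 | W B0 → L0 miss wb→B4 [D]
  4 | W B5 → L1 miss [D]
  5 | R B0 → L0 hit [D]
  6 | R B3 → L1 miss wb→B5 [-]
  7 | W B5 → L1 miss [D]
  8 | W B3 → L1 miss wb→B5 [D]
  9 | R B3 → L1 hit [D]
  10 | R B3 → L1 hit [D]
  11 | R B3 → L1 hit [D]
  12 | W B3 → L1 hit [D]
  13 | R B4 → L0 miss wb→B0 [-]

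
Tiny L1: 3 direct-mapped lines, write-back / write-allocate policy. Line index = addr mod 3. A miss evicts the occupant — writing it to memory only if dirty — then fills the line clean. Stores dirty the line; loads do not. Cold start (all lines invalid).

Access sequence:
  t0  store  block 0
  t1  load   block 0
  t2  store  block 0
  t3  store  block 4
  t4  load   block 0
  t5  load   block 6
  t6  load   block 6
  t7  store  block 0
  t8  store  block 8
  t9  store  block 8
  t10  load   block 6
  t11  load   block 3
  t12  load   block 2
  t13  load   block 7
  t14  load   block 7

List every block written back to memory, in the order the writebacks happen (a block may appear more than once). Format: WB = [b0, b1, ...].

0: W B0 -> L0 miss  d=D]
1: R B0 -> L0 hit  d=D]
2: W B0 -> L0 hit  d=D]
3: W B4 -> L1 miss  d=D]
4: R B0 -> L0 hit  d=D]
5: R B6 -> L0 miss wb->B0  d=-]
6: R B6 -> L0 hit  d=-]
7: W B0 -> L0 miss  d=D]
8: W B8 -> L2 miss  d=D]
9: W B8 -> L2 hit  d=D]
10: R B6 -> L0 miss wb->B0  d=-]
11: R B3 -> L0 miss  d=-]
12: R B2 -> L2 miss wb->B8  d=-]
13: R B7 -> L1 miss wb->B4  d=-]
14: R B7 -> L1 hit  d=-]

WB = [0, 0, 8, 4]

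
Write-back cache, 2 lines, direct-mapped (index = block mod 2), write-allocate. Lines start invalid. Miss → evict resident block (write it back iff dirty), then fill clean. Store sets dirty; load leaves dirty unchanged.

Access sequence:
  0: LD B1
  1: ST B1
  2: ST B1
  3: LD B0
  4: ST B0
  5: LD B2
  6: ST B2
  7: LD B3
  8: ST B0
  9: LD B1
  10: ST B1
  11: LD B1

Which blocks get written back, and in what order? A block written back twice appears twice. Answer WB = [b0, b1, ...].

WB = [0, 1, 2]

  0 | R B1 → L1 miss [-]
  1 | W B1 → L1 hit [D]
  2 | W B1 → L1 hit [D]
  3 | R B0 → L0 miss [-]
  4 | W B0 → L0 hit [D]
  5 | R B2 → L0 miss wb→B0 [-]
  6 | W B2 → L0 hit [D]
  7 | R B3 → L1 miss wb→B1 [-]
  8 | W B0 → L0 miss wb→B2 [D]
  9 | R B1 → L1 miss [-]
  10 | W B1 → L1 hit [D]
  11 | R B1 → L1 hit [D]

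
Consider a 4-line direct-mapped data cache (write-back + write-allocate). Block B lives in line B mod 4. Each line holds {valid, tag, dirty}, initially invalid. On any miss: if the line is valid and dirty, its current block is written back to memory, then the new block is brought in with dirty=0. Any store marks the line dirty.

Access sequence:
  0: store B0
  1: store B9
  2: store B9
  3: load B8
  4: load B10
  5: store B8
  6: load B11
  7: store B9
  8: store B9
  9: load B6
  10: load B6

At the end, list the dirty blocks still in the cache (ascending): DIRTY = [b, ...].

0: W B0 → L0 miss [D]
1: W B9 → L1 miss [D]
2: W B9 → L1 hit [D]
3: R B8 → L0 miss wb→B0 [-]
4: R B10 → L2 miss [-]
5: W B8 → L0 hit [D]
6: R B11 → L3 miss [-]
7: W B9 → L1 hit [D]
8: W B9 → L1 hit [D]
9: R B6 → L2 miss [-]
10: R B6 → L2 hit [-]

DIRTY = [8, 9]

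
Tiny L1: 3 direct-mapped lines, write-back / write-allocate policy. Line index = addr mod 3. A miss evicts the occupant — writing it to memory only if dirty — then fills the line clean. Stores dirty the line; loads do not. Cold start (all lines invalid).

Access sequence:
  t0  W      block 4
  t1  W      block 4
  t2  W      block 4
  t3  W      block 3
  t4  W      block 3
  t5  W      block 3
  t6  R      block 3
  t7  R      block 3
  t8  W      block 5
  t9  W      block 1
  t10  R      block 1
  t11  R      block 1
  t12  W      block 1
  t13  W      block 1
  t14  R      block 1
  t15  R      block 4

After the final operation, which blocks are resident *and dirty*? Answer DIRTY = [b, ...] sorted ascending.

DIRTY = [3, 5]

0: W B4 -> L1 miss  d=D]
1: W B4 -> L1 hit  d=D]
2: W B4 -> L1 hit  d=D]
3: W B3 -> L0 miss  d=D]
4: W B3 -> L0 hit  d=D]
5: W B3 -> L0 hit  d=D]
6: R B3 -> L0 hit  d=D]
7: R B3 -> L0 hit  d=D]
8: W B5 -> L2 miss  d=D]
9: W B1 -> L1 miss wb->B4  d=D]
10: R B1 -> L1 hit  d=D]
11: R B1 -> L1 hit  d=D]
12: W B1 -> L1 hit  d=D]
13: W B1 -> L1 hit  d=D]
14: R B1 -> L1 hit  d=D]
15: R B4 -> L1 miss wb->B1  d=-]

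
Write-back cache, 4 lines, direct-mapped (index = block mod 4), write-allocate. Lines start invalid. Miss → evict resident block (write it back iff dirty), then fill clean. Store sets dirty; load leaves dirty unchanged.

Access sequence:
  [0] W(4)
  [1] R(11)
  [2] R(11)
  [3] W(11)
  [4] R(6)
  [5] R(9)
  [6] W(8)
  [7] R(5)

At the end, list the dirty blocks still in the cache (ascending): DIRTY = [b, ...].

DIRTY = [8, 11]

  0 | W B4 → L0 miss [D]
  1 | R B11 → L3 miss [-]
  2 | R B11 → L3 hit [-]
  3 | W B11 → L3 hit [D]
  4 | R B6 → L2 miss [-]
  5 | R B9 → L1 miss [-]
  6 | W B8 → L0 miss wb→B4 [D]
  7 | R B5 → L1 miss [-]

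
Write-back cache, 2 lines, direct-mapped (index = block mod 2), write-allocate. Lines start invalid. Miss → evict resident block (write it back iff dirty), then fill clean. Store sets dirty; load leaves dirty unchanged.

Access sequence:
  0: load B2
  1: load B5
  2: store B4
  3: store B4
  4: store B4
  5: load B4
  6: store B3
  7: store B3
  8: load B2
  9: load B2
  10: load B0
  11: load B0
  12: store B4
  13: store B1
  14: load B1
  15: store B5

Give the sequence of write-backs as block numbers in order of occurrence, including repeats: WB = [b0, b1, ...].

WB = [4, 3, 1]

  0 | R B2 → L0 miss [-]
  1 | R B5 → L1 miss [-]
  2 | W B4 → L0 miss [D]
  3 | W B4 → L0 hit [D]
  4 | W B4 → L0 hit [D]
  5 | R B4 → L0 hit [D]
  6 | W B3 → L1 miss [D]
  7 | W B3 → L1 hit [D]
  8 | R B2 → L0 miss wb→B4 [-]
  9 | R B2 → L0 hit [-]
  10 | R B0 → L0 miss [-]
  11 | R B0 → L0 hit [-]
  12 | W B4 → L0 miss [D]
  13 | W B1 → L1 miss wb→B3 [D]
  14 | R B1 → L1 hit [D]
  15 | W B5 → L1 miss wb→B1 [D]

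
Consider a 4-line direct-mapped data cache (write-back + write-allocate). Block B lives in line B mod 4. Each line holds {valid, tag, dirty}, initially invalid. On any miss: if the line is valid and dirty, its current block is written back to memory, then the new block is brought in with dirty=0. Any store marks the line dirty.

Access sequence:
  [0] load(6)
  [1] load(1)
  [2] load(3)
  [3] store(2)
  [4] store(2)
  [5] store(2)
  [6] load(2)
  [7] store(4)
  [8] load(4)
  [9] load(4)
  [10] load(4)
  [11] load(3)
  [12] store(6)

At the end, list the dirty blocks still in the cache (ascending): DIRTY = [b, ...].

DIRTY = [4, 6]

0: R B6 → L2 miss [-]
1: R B1 → L1 miss [-]
2: R B3 → L3 miss [-]
3: W B2 → L2 miss [D]
4: W B2 → L2 hit [D]
5: W B2 → L2 hit [D]
6: R B2 → L2 hit [D]
7: W B4 → L0 miss [D]
8: R B4 → L0 hit [D]
9: R B4 → L0 hit [D]
10: R B4 → L0 hit [D]
11: R B3 → L3 hit [-]
12: W B6 → L2 miss wb→B2 [D]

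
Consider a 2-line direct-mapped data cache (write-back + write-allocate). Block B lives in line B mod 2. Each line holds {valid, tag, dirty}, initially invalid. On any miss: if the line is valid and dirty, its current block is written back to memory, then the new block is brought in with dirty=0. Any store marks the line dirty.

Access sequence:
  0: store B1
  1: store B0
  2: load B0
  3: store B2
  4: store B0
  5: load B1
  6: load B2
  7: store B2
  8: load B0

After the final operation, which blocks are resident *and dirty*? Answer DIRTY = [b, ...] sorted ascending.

0: W B1 → L1 miss [D]
1: W B0 → L0 miss [D]
2: R B0 → L0 hit [D]
3: W B2 → L0 miss wb→B0 [D]
4: W B0 → L0 miss wb→B2 [D]
5: R B1 → L1 hit [D]
6: R B2 → L0 miss wb→B0 [-]
7: W B2 → L0 hit [D]
8: R B0 → L0 miss wb→B2 [-]

DIRTY = [1]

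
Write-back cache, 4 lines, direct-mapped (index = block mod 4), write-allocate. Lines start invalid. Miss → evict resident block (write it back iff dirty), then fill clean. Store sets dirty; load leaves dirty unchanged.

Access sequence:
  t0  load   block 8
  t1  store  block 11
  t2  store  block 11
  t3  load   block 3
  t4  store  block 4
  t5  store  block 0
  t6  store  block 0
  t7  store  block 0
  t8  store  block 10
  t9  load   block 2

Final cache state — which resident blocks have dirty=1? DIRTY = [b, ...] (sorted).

0: R B8 -> L0 miss  d=-]
1: W B11 -> L3 miss  d=D]
2: W B11 -> L3 hit  d=D]
3: R B3 -> L3 miss wb->B11  d=-]
4: W B4 -> L0 miss  d=D]
5: W B0 -> L0 miss wb->B4  d=D]
6: W B0 -> L0 hit  d=D]
7: W B0 -> L0 hit  d=D]
8: W B10 -> L2 miss  d=D]
9: R B2 -> L2 miss wb->B10  d=-]

DIRTY = [0]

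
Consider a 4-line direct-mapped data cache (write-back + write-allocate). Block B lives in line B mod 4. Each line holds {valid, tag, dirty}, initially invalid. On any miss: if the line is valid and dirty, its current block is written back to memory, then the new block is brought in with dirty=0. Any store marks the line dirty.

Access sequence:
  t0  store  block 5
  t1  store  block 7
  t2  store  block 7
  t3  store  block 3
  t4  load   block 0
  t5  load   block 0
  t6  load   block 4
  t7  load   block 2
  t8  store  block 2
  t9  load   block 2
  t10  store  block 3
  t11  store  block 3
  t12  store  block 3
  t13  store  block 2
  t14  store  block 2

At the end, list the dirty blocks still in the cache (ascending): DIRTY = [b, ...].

0: W B5 -> L1 miss  d=D]
1: W B7 -> L3 miss  d=D]
2: W B7 -> L3 hit  d=D]
3: W B3 -> L3 miss wb->B7  d=D]
4: R B0 -> L0 miss  d=-]
5: R B0 -> L0 hit  d=-]
6: R B4 -> L0 miss  d=-]
7: R B2 -> L2 miss  d=-]
8: W B2 -> L2 hit  d=D]
9: R B2 -> L2 hit  d=D]
10: W B3 -> L3 hit  d=D]
11: W B3 -> L3 hit  d=D]
12: W B3 -> L3 hit  d=D]
13: W B2 -> L2 hit  d=D]
14: W B2 -> L2 hit  d=D]

DIRTY = [2, 3, 5]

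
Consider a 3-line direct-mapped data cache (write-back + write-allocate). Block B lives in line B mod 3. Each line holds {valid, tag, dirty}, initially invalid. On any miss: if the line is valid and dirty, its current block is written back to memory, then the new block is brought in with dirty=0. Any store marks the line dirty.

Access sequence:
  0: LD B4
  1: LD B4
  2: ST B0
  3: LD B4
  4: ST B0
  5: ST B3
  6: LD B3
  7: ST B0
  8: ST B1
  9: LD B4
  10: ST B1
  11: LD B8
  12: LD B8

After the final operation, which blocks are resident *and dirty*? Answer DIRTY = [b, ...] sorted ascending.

DIRTY = [0, 1]

0: R B4 -> L1 miss  d=-]
1: R B4 -> L1 hit  d=-]
2: W B0 -> L0 miss  d=D]
3: R B4 -> L1 hit  d=-]
4: W B0 -> L0 hit  d=D]
5: W B3 -> L0 miss wb->B0  d=D]
6: R B3 -> L0 hit  d=D]
7: W B0 -> L0 miss wb->B3  d=D]
8: W B1 -> L1 miss  d=D]
9: R B4 -> L1 miss wb->B1  d=-]
10: W B1 -> L1 miss  d=D]
11: R B8 -> L2 miss  d=-]
12: R B8 -> L2 hit  d=-]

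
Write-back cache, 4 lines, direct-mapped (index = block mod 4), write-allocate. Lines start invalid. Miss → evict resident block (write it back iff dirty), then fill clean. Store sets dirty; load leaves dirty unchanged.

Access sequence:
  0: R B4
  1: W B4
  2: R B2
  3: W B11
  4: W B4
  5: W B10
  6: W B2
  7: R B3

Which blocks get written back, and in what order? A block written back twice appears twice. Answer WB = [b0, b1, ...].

0: R B4 → L0 miss [-]
1: W B4 → L0 hit [D]
2: R B2 → L2 miss [-]
3: W B11 → L3 miss [D]
4: W B4 → L0 hit [D]
5: W B10 → L2 miss [D]
6: W B2 → L2 miss wb→B10 [D]
7: R B3 → L3 miss wb→B11 [-]

WB = [10, 11]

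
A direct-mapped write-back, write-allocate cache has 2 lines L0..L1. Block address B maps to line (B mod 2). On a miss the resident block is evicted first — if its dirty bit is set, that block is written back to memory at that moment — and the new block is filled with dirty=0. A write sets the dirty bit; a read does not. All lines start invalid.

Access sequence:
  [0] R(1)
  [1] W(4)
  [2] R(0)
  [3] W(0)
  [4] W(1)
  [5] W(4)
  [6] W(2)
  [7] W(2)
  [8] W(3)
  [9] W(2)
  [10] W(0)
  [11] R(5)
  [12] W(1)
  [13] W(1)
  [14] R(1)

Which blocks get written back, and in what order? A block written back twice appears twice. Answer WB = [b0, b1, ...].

0: R B1 → L1 miss [-]
1: W B4 → L0 miss [D]
2: R B0 → L0 miss wb→B4 [-]
3: W B0 → L0 hit [D]
4: W B1 → L1 hit [D]
5: W B4 → L0 miss wb→B0 [D]
6: W B2 → L0 miss wb→B4 [D]
7: W B2 → L0 hit [D]
8: W B3 → L1 miss wb→B1 [D]
9: W B2 → L0 hit [D]
10: W B0 → L0 miss wb→B2 [D]
11: R B5 → L1 miss wb→B3 [-]
12: W B1 → L1 miss [D]
13: W B1 → L1 hit [D]
14: R B1 → L1 hit [D]

WB = [4, 0, 4, 1, 2, 3]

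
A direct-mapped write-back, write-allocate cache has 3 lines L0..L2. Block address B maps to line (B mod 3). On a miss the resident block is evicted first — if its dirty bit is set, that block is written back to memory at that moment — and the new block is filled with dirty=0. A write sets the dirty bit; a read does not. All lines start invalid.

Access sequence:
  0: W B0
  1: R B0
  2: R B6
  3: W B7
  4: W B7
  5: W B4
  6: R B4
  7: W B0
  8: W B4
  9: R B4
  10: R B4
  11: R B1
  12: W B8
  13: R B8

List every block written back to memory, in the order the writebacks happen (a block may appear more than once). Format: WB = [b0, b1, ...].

WB = [0, 7, 4]

0: W B0 -> L0 miss  d=D]
1: R B0 -> L0 hit  d=D]
2: R B6 -> L0 miss wb->B0  d=-]
3: W B7 -> L1 miss  d=D]
4: W B7 -> L1 hit  d=D]
5: W B4 -> L1 miss wb->B7  d=D]
6: R B4 -> L1 hit  d=D]
7: W B0 -> L0 miss  d=D]
8: W B4 -> L1 hit  d=D]
9: R B4 -> L1 hit  d=D]
10: R B4 -> L1 hit  d=D]
11: R B1 -> L1 miss wb->B4  d=-]
12: W B8 -> L2 miss  d=D]
13: R B8 -> L2 hit  d=D]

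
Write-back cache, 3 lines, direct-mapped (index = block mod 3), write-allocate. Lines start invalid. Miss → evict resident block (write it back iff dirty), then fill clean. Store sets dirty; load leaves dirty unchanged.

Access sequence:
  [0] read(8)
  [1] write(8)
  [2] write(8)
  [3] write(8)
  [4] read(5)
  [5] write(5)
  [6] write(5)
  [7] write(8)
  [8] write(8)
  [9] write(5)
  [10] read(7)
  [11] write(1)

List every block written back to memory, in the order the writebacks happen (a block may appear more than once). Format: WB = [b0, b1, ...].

WB = [8, 5, 8]

0: R B8 -> L2 miss  d=-]
1: W B8 -> L2 hit  d=D]
2: W B8 -> L2 hit  d=D]
3: W B8 -> L2 hit  d=D]
4: R B5 -> L2 miss wb->B8  d=-]
5: W B5 -> L2 hit  d=D]
6: W B5 -> L2 hit  d=D]
7: W B8 -> L2 miss wb->B5  d=D]
8: W B8 -> L2 hit  d=D]
9: W B5 -> L2 miss wb->B8  d=D]
10: R B7 -> L1 miss  d=-]
11: W B1 -> L1 miss  d=D]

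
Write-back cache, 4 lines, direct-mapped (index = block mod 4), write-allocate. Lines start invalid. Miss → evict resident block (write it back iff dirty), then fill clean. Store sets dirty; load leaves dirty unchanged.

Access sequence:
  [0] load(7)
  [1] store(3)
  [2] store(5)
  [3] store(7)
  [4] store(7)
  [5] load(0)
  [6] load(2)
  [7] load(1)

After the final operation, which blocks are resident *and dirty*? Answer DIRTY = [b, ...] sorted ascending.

DIRTY = [7]

  0 | R B7 → L3 miss [-]
  1 | W B3 → L3 miss [D]
  2 | W B5 → L1 miss [D]
  3 | W B7 → L3 miss wb→B3 [D]
  4 | W B7 → L3 hit [D]
  5 | R B0 → L0 miss [-]
  6 | R B2 → L2 miss [-]
  7 | R B1 → L1 miss wb→B5 [-]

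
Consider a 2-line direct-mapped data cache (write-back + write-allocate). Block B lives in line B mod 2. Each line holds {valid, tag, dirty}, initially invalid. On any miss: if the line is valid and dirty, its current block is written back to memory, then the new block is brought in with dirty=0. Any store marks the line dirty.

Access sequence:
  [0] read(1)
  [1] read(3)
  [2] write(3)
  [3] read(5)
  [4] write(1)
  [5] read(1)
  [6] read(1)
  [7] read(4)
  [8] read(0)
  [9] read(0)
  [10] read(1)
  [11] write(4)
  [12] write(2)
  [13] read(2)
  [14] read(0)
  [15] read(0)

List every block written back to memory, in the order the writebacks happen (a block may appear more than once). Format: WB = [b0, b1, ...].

0: R B1 -> L1 miss  d=-]
1: R B3 -> L1 miss  d=-]
2: W B3 -> L1 hit  d=D]
3: R B5 -> L1 miss wb->B3  d=-]
4: W B1 -> L1 miss  d=D]
5: R B1 -> L1 hit  d=D]
6: R B1 -> L1 hit  d=D]
7: R B4 -> L0 miss  d=-]
8: R B0 -> L0 miss  d=-]
9: R B0 -> L0 hit  d=-]
10: R B1 -> L1 hit  d=D]
11: W B4 -> L0 miss  d=D]
12: W B2 -> L0 miss wb->B4  d=D]
13: R B2 -> L0 hit  d=D]
14: R B0 -> L0 miss wb->B2  d=-]
15: R B0 -> L0 hit  d=-]

WB = [3, 4, 2]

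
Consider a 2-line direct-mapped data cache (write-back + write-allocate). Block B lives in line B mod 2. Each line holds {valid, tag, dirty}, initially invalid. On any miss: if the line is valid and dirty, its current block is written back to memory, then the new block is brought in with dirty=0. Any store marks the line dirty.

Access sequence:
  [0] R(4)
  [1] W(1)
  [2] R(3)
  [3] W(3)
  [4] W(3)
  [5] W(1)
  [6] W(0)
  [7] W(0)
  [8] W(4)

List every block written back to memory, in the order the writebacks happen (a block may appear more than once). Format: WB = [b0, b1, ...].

0: R B4 -> L0 miss  d=-]
1: W B1 -> L1 miss  d=D]
2: R B3 -> L1 miss wb->B1  d=-]
3: W B3 -> L1 hit  d=D]
4: W B3 -> L1 hit  d=D]
5: W B1 -> L1 miss wb->B3  d=D]
6: W B0 -> L0 miss  d=D]
7: W B0 -> L0 hit  d=D]
8: W B4 -> L0 miss wb->B0  d=D]

WB = [1, 3, 0]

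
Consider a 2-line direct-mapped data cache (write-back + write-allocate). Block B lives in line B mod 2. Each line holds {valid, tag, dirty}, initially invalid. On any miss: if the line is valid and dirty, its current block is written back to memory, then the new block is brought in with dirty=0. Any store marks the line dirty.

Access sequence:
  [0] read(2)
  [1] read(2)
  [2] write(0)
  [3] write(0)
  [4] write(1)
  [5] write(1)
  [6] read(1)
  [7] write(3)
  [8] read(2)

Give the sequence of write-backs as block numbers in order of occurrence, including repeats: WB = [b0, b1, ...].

0: R B2 -> L0 miss  d=-]
1: R B2 -> L0 hit  d=-]
2: W B0 -> L0 miss  d=D]
3: W B0 -> L0 hit  d=D]
4: W B1 -> L1 miss  d=D]
5: W B1 -> L1 hit  d=D]
6: R B1 -> L1 hit  d=D]
7: W B3 -> L1 miss wb->B1  d=D]
8: R B2 -> L0 miss wb->B0  d=-]

WB = [1, 0]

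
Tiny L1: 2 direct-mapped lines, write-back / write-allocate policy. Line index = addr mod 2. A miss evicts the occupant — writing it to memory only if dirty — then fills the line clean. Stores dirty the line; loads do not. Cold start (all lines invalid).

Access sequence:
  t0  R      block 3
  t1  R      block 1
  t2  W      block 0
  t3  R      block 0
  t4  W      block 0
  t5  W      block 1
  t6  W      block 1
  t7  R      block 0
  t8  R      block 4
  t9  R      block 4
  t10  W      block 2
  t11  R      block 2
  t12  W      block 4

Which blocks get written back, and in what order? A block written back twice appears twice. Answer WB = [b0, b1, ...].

WB = [0, 2]

0: R B3 → L1 miss [-]
1: R B1 → L1 miss [-]
2: W B0 → L0 miss [D]
3: R B0 → L0 hit [D]
4: W B0 → L0 hit [D]
5: W B1 → L1 hit [D]
6: W B1 → L1 hit [D]
7: R B0 → L0 hit [D]
8: R B4 → L0 miss wb→B0 [-]
9: R B4 → L0 hit [-]
10: W B2 → L0 miss [D]
11: R B2 → L0 hit [D]
12: W B4 → L0 miss wb→B2 [D]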